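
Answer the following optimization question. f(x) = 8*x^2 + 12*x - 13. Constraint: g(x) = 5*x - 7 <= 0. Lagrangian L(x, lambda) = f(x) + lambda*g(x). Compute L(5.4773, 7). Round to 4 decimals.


Step 1: Evaluate f(x).
f(5.4773) = 8*5.4773^2 + 12*5.4773 - 13 = 292.7341
Step 2: Evaluate g(x).
g(5.4773) = 5*5.4773 - 7 = 20.3865
Step 3: Compute Lagrangian.
L = 292.7341 + 7*20.3865 = 435.4396


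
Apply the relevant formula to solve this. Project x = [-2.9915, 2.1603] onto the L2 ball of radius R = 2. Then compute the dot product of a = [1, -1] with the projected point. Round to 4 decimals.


Step 1: Compute ||x|| (intermediates to 6 decimals).
||x|| = sqrt((-2.9915)^2 + 2.1603^2) = 3.689982
Step 2: Project.
Since ||x|| > R, scale = R/||x|| = 2/3.689982 = 0.542008, proj(x) = scale * x
proj(x) = [-1.621417, 1.1709]
Step 3: Dot product.
a^T * proj(x) = 1*(-1.621417) - 1*1.1709 = -2.7923


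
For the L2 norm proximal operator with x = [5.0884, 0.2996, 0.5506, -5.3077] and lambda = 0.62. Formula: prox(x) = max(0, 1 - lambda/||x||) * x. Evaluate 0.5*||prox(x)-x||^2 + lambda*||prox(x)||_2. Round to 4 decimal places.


Step 1: Compute ||x||.
||x|| = 7.3795
Step 2: Compute scaling factor.
scale = max(0, 1 - 0.62/7.3795) = 0.916
Step 3: prox(x) = [4.6609, 0.2744, 0.5043, -4.8618]
||prox(x)|| = 6.7595
Step 4: Proximal objective.
0.5*||prox-x||^2 = 0.1922
lambda*||prox|| = 4.1909
Total = 4.3831


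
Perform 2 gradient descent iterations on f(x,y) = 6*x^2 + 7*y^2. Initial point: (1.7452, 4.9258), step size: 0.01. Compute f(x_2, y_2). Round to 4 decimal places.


Gradient descent on f(x,y) = 6*x^2 + 7*y^2.
Starting point: (1.7452, 4.9258), alpha = 0.01
Step 1: grad_x = 2*6*1.7452 = 20.9424, grad_y = 2*7*4.9258 = 68.9612
  x_1 = 1.7452 - 0.01*20.9424 = 1.5358
  y_1 = 4.9258 - 0.01*68.9612 = 4.2362
Step 2: grad_x = 2*6*1.5358 = 18.4293, grad_y = 2*7*4.2362 = 59.3066
  x_2 = 1.5358 - 0.01*18.4293 = 1.3515
  y_2 = 4.2362 - 0.01*59.3066 = 3.6431
f(1.3515, 3.6431) = 6*1.3515^2 + 7*3.6431^2 = 103.8654


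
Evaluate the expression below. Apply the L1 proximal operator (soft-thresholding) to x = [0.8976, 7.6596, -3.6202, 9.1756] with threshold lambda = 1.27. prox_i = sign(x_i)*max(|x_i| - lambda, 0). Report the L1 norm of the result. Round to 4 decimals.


Soft-thresholding with lambda = 1.27:
prox(0.8976) = sign(0.8976)*max(|0.8976| - 1.27, 0) = 0.0
prox(7.6596) = sign(7.6596)*max(|7.6596| - 1.27, 0) = 6.3896
prox(-3.6202) = sign(-3.6202)*max(|-3.6202| - 1.27, 0) = -2.3502
prox(9.1756) = sign(9.1756)*max(|9.1756| - 1.27, 0) = 7.9056
prox(x) = [0.0, 6.3896, -2.3502, 7.9056]
||prox(x)||_1 = 0.0 + 6.3896 + 2.3502 + 7.9056 = 16.6454


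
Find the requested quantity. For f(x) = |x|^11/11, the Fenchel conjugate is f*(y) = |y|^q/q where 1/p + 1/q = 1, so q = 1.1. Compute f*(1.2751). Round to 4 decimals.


The conjugate exponent q satisfies 1/p + 1/q = 1.
p = 11, so q = 11/(11 - 1) = 1.1
|y|^q = 1.2751^1.1 = 1.3065
f*(1.2751) = 1.3065 / 1.1 = 1.1877


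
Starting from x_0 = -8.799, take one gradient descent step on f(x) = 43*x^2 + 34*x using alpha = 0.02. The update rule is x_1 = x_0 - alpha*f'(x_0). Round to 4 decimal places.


We compute the gradient at x_0 and apply the update.
f'(x) = 86*x + 34
f'(-8.799) = 86*-8.799 + 34 = -722.714
x_1 = -8.799 - 0.02*-722.714 = 5.6553


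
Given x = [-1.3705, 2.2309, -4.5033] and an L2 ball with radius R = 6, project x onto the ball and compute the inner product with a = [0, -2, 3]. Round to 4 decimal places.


Step 1: Compute ||x|| (intermediates to 6 decimals).
||x|| = sqrt((-1.3705)^2 + 2.2309^2 + (-4.5033)^2) = 5.209117
Step 2: Project.
Since ||x|| <= R, proj = x (no scaling needed).
proj(x) = [-1.3705, 2.2309, -4.5033]
Step 3: Dot product.
a^T * proj(x) = 0*(-1.3705) - 2*2.2309 + 3*(-4.5033) = -17.9717


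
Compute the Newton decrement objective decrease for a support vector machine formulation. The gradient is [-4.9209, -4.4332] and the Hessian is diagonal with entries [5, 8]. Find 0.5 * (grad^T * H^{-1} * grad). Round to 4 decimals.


Step 1: H is diagonal, so H^(-1) * g = [-0.9842, -0.5542].
Step 2: g^T H^(-1) g = sum_i g_i^2 / H_ii
  = (-4.9209)^2/5 + (-4.4332)^2/8
  = 4.8431 + 2.4567 = 7.2997
Step 3: Objective decrease = 0.5 * g^T H^(-1) g = 3.6499


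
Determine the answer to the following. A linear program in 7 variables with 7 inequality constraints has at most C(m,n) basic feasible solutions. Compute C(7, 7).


Each vertex corresponds to some choice of n active constraints out of m, so the number of vertices is at most C(m, n) = m! / (n!(m-n)!).
m = 7, n = 7
Numerator: 7 * 6 * 5 * 4 * 3 * 2 * 1
Denominator: 7! = 5040
C(7, 7) = 1


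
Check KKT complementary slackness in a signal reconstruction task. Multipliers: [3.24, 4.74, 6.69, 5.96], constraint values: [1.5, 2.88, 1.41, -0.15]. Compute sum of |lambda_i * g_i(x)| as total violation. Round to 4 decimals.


KKT complementary slackness check:
lambda_1 * g_1 = 3.24 * 1.5 = 4.86
lambda_2 * g_2 = 4.74 * 2.88 = 13.6512
lambda_3 * g_3 = 6.69 * 1.41 = 9.4329
lambda_4 * g_4 = 5.96 * -0.15 = -0.894
Total violation = 4.86 + 13.6512 + 9.4329 + 0.894 = 28.8381


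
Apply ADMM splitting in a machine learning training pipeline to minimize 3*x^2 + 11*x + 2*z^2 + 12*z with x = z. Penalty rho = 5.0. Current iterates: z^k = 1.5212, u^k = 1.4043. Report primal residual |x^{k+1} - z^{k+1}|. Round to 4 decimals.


ADMM iteration with rho = 5.0, z^k = 1.5212, u^k = 1.4043
Step 1: x-update.
Minimize 3*x^2 + 11*x + (5.0/2)*(x - 1.5212 + 1.4043)^2
FOC: (2*3 + 5.0)*x = -11 + 5.0*(1.5212 - 1.4043)
x^{k+1} = -0.9469
Step 2: z-update.
Minimize 2*z^2 + 12*z + (5.0/2)*(-0.9469 - z + 1.4043)^2
FOC: (2*2 + 5.0)*z = -12 + 5.0*(-0.9469 + 1.4043)
z^{k+1} = -1.0792
Step 3: u-update.
u^{k+1} = 1.4043 - 0.9469 + 1.0792 = 1.5366
Step 4: Primal residual = |-0.9469 + 1.0792| = 0.1323


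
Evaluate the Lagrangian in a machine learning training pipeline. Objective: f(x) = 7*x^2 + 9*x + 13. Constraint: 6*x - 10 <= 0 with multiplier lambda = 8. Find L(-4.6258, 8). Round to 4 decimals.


Step 1: Evaluate f(x).
f(-4.6258) = 7*(-4.6258)^2 + 9*(-4.6258) + 13 = 121.154
Step 2: Evaluate g(x).
g(-4.6258) = 6*-4.6258 - 10 = -37.7548
Step 3: Compute Lagrangian.
L = 121.154 + 8*-37.7548 = -180.8844


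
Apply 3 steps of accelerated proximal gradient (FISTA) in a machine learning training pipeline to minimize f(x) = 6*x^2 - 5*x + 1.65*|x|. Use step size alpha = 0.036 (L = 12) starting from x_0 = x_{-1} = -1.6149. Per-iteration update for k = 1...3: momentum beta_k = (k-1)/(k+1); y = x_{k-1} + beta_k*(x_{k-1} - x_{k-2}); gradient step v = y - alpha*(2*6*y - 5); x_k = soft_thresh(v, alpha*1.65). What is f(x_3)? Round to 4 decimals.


FISTA on f(x) = 6*x^2 - 5*x + 1.65*|x|
L = 12, alpha = 0.036
Iteration 1: beta = 0.0, y = -1.6149 + 0.0*(-1.6149 + 1.6149) = -1.6149
  grad(y) = -24.3788, v = y - alpha*grad = -0.7373
  prox(v) = soft_thresh(-0.7373, 0.0594) = -0.6779
Iteration 2: beta = 0.3333, y = -0.6779 + 0.3333*(-0.6779 + 1.6149) = -0.3655
  grad(y) = -9.3862, v = y - alpha*grad = -0.0276
  prox(v) = soft_thresh(-0.0276, 0.0594) = 0.0
Iteration 3: beta = 0.5, y = 0.0 + 0.5*(0.0 + 0.6779) = 0.3389
  grad(y) = -0.9328, v = y - alpha*grad = 0.3725
  prox(v) = soft_thresh(0.3725, 0.0594) = 0.3131
f(x_3) = 6*0.3131^2 - 5*0.3131 + 1.65*|0.3131| = -0.4607


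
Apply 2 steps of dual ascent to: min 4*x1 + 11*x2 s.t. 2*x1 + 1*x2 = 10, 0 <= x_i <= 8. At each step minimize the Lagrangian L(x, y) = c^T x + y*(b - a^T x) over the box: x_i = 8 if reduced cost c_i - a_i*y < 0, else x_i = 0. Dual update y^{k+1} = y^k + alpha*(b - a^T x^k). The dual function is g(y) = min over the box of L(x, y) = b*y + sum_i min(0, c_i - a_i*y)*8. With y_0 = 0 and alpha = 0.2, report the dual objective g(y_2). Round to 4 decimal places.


Dual ascent for LP: min 4*x1 + 11*x2, 2*x1 + 1*x2 = 10, 0 <= x_i <= 8
Step 1: y^k = 0.0, reduced costs: (4.0, 11.0)
  x^k = (0.0, 0.0), subgradient = b - a^T x = 10.0
  y^{k+1} = 0.0 + 0.2*10.0 = 2.0
Step 2: y^k = 2.0, reduced costs: (0.0, 9.0)
  x^k = (0.0, 0.0), subgradient = b - a^T x = 10.0
  y^{k+1} = 2.0 + 0.2*10.0 = 4.0
Dual objective at y_2 = 4.0: reduced costs (-4.0, 7.0), box minimizer x = (8.0, 0.0)
g(y_2) = b*y + (c1 - a1*y)*x1 + (c2 - a2*y)*x2 = 10*4.0 + (-4.0)*8.0 + 7.0*0.0 = 40.0 - 32.0 + 0.0 = 8.0


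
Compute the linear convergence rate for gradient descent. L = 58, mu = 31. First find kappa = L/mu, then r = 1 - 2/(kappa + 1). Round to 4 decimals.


Step 1: Compute the condition number.
kappa = L/mu = 58/31 = 1.871
Step 2: Compute the convergence rate.
r = 1 - 2/(kappa + 1) = 1 - 2*mu/(L + mu) = (L - mu)/(L + mu) = 27/89 = 0.3034


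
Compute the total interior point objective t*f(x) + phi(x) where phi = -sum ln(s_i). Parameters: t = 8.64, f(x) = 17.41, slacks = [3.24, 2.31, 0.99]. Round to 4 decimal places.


Step 1: Compute log-barrier.
ln values: [1.1756, 0.8372, -0.0101]
phi = -(1.1756 + 0.8372 - 0.0101) = -2.0028
Step 2: Compute augmented objective.
t*f(x) = 8.64*17.41 = 150.4224
Total = 150.4224 - 2.0028 = 148.4196


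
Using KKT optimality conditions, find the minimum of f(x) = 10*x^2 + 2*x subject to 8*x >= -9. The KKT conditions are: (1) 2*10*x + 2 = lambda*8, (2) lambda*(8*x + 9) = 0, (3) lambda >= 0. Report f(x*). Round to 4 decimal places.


Step 1: Try lambda = 0 (constraint inactive).
Stationarity: 2*10*x + 2 = 0
x* = -2/(2*10) = -0.1
Check constraint: 8*-0.1 = -0.8 >= -9 -- satisfied.
Step 2: Compute optimal value.
f(x*) = 10*(-0.1)^2 + 2*(-0.1) = -0.1


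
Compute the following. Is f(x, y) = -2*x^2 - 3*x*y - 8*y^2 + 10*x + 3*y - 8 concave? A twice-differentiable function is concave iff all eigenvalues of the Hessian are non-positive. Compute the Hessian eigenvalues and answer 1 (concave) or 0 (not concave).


The Hessian of f(x,y) = -2*x^2 - 3*x*y - 8*y^2 + 10*x + 3*y - 8 is:
H = [[-4, -3], [-3, -16]]
Trace = -4 - 16 = -20
Determinant = -4*-16 - (-3)^2 = 55
Discriminant = (-20)^2 - 4*55 = 180.0
Eigenvalues: lambda_1 = -16.7082, lambda_2 = -3.2918
The function is concave.

1


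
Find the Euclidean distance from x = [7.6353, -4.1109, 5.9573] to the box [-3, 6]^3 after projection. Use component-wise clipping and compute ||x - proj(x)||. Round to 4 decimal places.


Project each component onto [-3, 6].
clip(7.6353) = 6.0, clip(-4.1109) = -3.0, clip(5.9573) = 5.9573
Projection = [6.0, -3.0, 5.9573]
Squared diffs: [2.6742, 1.2341, 0.0]
Distance = sqrt(3.9083) = 1.9769


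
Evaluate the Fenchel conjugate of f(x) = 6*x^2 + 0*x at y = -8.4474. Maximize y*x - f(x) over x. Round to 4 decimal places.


f*(y) = sup_x {y*x - a*x^2 - b*x} = sup_x {(y-b)*x - a*x^2}
FOC: (y - b) - 2a*x = 0 => x* = (y - b)/(2a)
x* = (-8.4474 - 0)/(2*6) = -0.704
f*(-8.4474) = (y-b)^2/(4a) = (-8.4474 - 0)^2/(4*6)
= 71.3586/24 = 2.9733


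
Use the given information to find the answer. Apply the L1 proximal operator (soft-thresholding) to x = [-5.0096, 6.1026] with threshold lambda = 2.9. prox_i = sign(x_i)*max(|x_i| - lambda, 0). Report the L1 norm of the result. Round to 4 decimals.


Soft-thresholding with lambda = 2.9:
prox(-5.0096) = sign(-5.0096)*max(|-5.0096| - 2.9, 0) = -2.1096
prox(6.1026) = sign(6.1026)*max(|6.1026| - 2.9, 0) = 3.2026
prox(x) = [-2.1096, 3.2026]
||prox(x)||_1 = 2.1096 + 3.2026 = 5.3122


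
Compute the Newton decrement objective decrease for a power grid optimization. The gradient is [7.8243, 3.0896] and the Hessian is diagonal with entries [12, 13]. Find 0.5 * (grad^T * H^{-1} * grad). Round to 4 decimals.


Step 1: H is diagonal, so H^(-1) * g = [0.652, 0.2377].
Step 2: g^T H^(-1) g = sum_i g_i^2 / H_ii
  = (7.8243)^2/12 + (3.0896)^2/13
  = 5.1016 + 0.7343 = 5.8359
Step 3: Objective decrease = 0.5 * g^T H^(-1) g = 2.918


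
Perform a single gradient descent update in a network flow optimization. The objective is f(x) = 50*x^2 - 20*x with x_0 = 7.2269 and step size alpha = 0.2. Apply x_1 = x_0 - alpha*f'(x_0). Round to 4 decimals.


We compute the gradient at x_0 and apply the update.
f'(x) = 100*x - 20
f'(7.2269) = 100*7.2269 - 20 = 702.69
x_1 = 7.2269 - 0.2*702.69 = -133.3111


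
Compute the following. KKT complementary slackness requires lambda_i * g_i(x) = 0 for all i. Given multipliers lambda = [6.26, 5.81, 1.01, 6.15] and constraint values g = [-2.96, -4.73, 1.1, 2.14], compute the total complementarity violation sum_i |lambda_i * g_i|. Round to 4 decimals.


KKT complementary slackness check:
lambda_1 * g_1 = 6.26 * -2.96 = -18.5296
lambda_2 * g_2 = 5.81 * -4.73 = -27.4813
lambda_3 * g_3 = 1.01 * 1.1 = 1.111
lambda_4 * g_4 = 6.15 * 2.14 = 13.161
Total violation = 18.5296 + 27.4813 + 1.111 + 13.161 = 60.2829


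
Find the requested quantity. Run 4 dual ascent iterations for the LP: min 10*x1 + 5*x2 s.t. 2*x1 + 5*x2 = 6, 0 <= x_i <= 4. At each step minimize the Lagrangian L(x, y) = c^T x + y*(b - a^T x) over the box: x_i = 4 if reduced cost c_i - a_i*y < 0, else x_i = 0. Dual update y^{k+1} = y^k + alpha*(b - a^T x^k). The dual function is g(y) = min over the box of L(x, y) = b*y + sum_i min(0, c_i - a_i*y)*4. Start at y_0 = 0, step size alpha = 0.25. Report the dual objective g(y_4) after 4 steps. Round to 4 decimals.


Dual ascent for LP: min 10*x1 + 5*x2, 2*x1 + 5*x2 = 6, 0 <= x_i <= 4
Step 1: y^k = 0.0, reduced costs: (10.0, 5.0)
  x^k = (0.0, 0.0), subgradient = b - a^T x = 6.0
  y^{k+1} = 0.0 + 0.25*6.0 = 1.5
Step 2: y^k = 1.5, reduced costs: (7.0, -2.5)
  x^k = (0.0, 4.0), subgradient = b - a^T x = -14.0
  y^{k+1} = 1.5 + 0.25*-14.0 = -2.0
Step 3: y^k = -2.0, reduced costs: (14.0, 15.0)
  x^k = (0.0, 0.0), subgradient = b - a^T x = 6.0
  y^{k+1} = -2.0 + 0.25*6.0 = -0.5
Step 4: y^k = -0.5, reduced costs: (11.0, 7.5)
  x^k = (0.0, 0.0), subgradient = b - a^T x = 6.0
  y^{k+1} = -0.5 + 0.25*6.0 = 1.0
Dual objective at y_4 = 1.0: reduced costs (8.0, 0.0), box minimizer x = (0.0, 0.0)
g(y_4) = b*y + (c1 - a1*y)*x1 + (c2 - a2*y)*x2 = 6*1.0 + 8.0*0.0 + 0.0*0.0 = 6.0 + 0.0 + 0.0 = 6.0


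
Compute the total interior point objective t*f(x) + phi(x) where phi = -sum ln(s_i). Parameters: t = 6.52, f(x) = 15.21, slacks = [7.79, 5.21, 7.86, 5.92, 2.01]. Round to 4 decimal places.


Step 1: Compute log-barrier.
ln values: [2.0528, 1.6506, 2.0618, 1.7783, 0.6981]
phi = -(2.0528 + 1.6506 + 2.0618 + 1.7783 + 0.6981) = -8.2417
Step 2: Compute augmented objective.
t*f(x) = 6.52*15.21 = 99.1692
Total = 99.1692 - 8.2417 = 90.9275


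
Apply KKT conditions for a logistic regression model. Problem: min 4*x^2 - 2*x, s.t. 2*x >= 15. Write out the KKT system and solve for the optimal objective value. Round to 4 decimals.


Step 1: Try lambda = 0 (constraint inactive).
x_unc = 2/(2*4) = 0.25
Check: 2*0.25 = 0.5 < 15 -- violated!
Step 2: Constraint must be active: 2*x = 15
x* = 15/2 = 7.5
lambda = (2*4*7.5 - 2)/2 = 29.0
Step 3: Compute optimal value.
f(x*) = 4*7.5^2 - 2*7.5 = 210.0


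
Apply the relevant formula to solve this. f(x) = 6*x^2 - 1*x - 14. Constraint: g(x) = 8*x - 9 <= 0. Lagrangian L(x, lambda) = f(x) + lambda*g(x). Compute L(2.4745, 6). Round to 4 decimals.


Step 1: Evaluate f(x).
f(2.4745) = 6*2.4745^2 - 1*2.4745 - 14 = 20.2644
Step 2: Evaluate g(x).
g(2.4745) = 8*2.4745 - 9 = 10.796
Step 3: Compute Lagrangian.
L = 20.2644 + 6*10.796 = 85.0404


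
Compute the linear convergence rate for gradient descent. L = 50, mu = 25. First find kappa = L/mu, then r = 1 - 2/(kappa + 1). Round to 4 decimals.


Step 1: Compute the condition number.
kappa = L/mu = 50/25 = 2.0
Step 2: Compute the convergence rate.
r = 1 - 2/(kappa + 1) = 1 - 2*mu/(L + mu) = (L - mu)/(L + mu) = 25/75 = 0.3333


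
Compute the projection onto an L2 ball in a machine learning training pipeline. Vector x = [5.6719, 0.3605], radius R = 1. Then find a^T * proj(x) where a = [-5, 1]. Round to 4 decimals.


Step 1: Compute ||x|| (intermediates to 6 decimals).
||x|| = sqrt(5.6719^2 + 0.3605^2) = 5.683345
Step 2: Project.
Since ||x|| > R, scale = R/||x|| = 1/5.683345 = 0.175953, proj(x) = scale * x
proj(x) = [0.997988, 0.063431]
Step 3: Dot product.
a^T * proj(x) = -5*0.997988 + 1*0.063431 = -4.9265


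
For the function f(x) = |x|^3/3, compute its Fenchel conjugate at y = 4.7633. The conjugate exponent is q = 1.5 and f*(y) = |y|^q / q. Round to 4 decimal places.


The conjugate exponent q satisfies 1/p + 1/q = 1.
p = 3, so q = 3/(3 - 1) = 1.5
|y|^q = 4.7633^1.5 = 10.3959
f*(4.7633) = 10.3959 / 1.5 = 6.9306


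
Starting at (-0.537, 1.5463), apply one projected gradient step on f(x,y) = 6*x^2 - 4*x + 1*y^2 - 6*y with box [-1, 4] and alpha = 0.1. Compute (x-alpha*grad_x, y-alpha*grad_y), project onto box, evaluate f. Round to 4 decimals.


Step 1: Compute gradient at (-0.537, 1.5463).
grad_x = 2*6*-0.537 - 4 = -10.444
grad_y = 2*1*1.5463 - 6 = -2.9074
Step 2: Gradient step.
x_raw = -0.537 - 0.1*-10.444 = 0.5074
y_raw = 1.5463 - 0.1*-2.9074 = 1.837
Step 3: Project onto [-1, 4].
x_proj = clip(0.5074) = 0.5074
y_proj = clip(1.837) = 1.837
Step 4: Evaluate f.
f(0.5074, 1.837) = -8.1324


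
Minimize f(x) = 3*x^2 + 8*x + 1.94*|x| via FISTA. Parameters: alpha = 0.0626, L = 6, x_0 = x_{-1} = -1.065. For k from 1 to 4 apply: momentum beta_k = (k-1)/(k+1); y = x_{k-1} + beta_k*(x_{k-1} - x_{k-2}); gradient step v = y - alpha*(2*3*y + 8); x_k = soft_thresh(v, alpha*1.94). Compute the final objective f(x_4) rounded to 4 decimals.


FISTA on f(x) = 3*x^2 + 8*x + 1.94*|x|
L = 6, alpha = 0.0626
Iteration 1: beta = 0.0, y = -1.065 + 0.0*(-1.065 + 1.065) = -1.065
  grad(y) = 1.61, v = y - alpha*grad = -1.1658
  prox(v) = soft_thresh(-1.1658, 0.1214) = -1.0443
Iteration 2: beta = 0.3333, y = -1.0443 + 0.3333*(-1.0443 + 1.065) = -1.0375
  grad(y) = 1.7753, v = y - alpha*grad = -1.1486
  prox(v) = soft_thresh(-1.1486, 0.1214) = -1.0271
Iteration 3: beta = 0.5, y = -1.0271 + 0.5*(-1.0271 + 1.0443) = -1.0185
  grad(y) = 1.8887, v = y - alpha*grad = -1.1368
  prox(v) = soft_thresh(-1.1368, 0.1214) = -1.0153
Iteration 4: beta = 0.6, y = -1.0153 + 0.6*(-1.0153 + 1.0271) = -1.0082
  grad(y) = 1.9505, v = y - alpha*grad = -1.1304
  prox(v) = soft_thresh(-1.1304, 0.1214) = -1.0089
f(x_4) = 3*(-1.0089)^2 + 8*(-1.0089) + 1.94*|-1.0089| = -3.0603


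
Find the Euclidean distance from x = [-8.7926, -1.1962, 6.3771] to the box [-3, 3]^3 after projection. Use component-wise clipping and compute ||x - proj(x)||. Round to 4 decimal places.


Project each component onto [-3, 3].
clip(-8.7926) = -3.0, clip(-1.1962) = -1.1962, clip(6.3771) = 3.0
Projection = [-3.0, -1.1962, 3.0]
Squared diffs: [33.5542, 0.0, 11.4048]
Distance = sqrt(44.959) = 6.7051


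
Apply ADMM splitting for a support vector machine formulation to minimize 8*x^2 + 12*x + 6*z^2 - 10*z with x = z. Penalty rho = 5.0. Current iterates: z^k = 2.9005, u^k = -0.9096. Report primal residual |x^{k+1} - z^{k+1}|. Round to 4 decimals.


ADMM iteration with rho = 5.0, z^k = 2.9005, u^k = -0.9096
Step 1: x-update.
Minimize 8*x^2 + 12*x + (5.0/2)*(x - 2.9005 - 0.9096)^2
FOC: (2*8 + 5.0)*x = -12 + 5.0*(2.9005 + 0.9096)
x^{k+1} = 0.3357
Step 2: z-update.
Minimize 6*z^2 - 10*z + (5.0/2)*(0.3357 - z - 0.9096)^2
FOC: (2*6 + 5.0)*z = 10 + 5.0*(0.3357 - 0.9096)
z^{k+1} = 0.4195
Step 3: u-update.
u^{k+1} = -0.9096 + 0.3357 - 0.4195 = -0.9933
Step 4: Primal residual = |0.3357 - 0.4195| = 0.0837


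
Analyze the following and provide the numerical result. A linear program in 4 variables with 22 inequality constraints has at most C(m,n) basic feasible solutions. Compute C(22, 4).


Each vertex corresponds to some choice of n active constraints out of m, so the number of vertices is at most C(m, n) = m! / (n!(m-n)!).
m = 22, n = 4
Numerator: 22 * 21 * 20 * 19
Denominator: 4! = 24
C(22, 4) = 7315


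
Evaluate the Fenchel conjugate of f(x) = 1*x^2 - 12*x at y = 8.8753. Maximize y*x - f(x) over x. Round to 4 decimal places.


f*(y) = sup_x {y*x - a*x^2 - b*x} = sup_x {(y-b)*x - a*x^2}
FOC: (y - b) - 2a*x = 0 => x* = (y - b)/(2a)
x* = (8.8753 + 12)/(2*1) = 10.4377
f*(8.8753) = (y-b)^2/(4a) = (8.8753 + 12)^2/(4*1)
= 435.7782/4 = 108.9445


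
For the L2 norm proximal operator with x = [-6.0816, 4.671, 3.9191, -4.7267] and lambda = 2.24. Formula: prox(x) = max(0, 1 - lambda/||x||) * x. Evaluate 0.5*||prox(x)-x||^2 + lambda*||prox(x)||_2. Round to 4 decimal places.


Step 1: Compute ||x||.
||x|| = 9.8237
Step 2: Compute scaling factor.
scale = max(0, 1 - 2.24/9.8237) = 0.772
Step 3: prox(x) = [-4.6949, 3.6059, 3.0255, -3.6489]
||prox(x)|| = 7.5837
Step 4: Proximal objective.
0.5*||prox-x||^2 = 2.5088
lambda*||prox|| = 16.9875
Total = 19.4963


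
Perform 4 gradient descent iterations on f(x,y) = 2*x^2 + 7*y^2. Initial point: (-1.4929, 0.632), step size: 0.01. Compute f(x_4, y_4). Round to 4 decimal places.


Gradient descent on f(x,y) = 2*x^2 + 7*y^2.
Starting point: (-1.4929, 0.632), alpha = 0.01
Step 1: grad_x = 2*2*-1.4929 = -5.9716, grad_y = 2*7*0.632 = 8.848
  x_1 = -1.4929 - 0.01*-5.9716 = -1.4332
  y_1 = 0.632 - 0.01*8.848 = 0.5435
Step 2: grad_x = 2*2*-1.4332 = -5.7327, grad_y = 2*7*0.5435 = 7.6093
  x_2 = -1.4332 - 0.01*-5.7327 = -1.3759
  y_2 = 0.5435 - 0.01*7.6093 = 0.4674
Step 3: grad_x = 2*2*-1.3759 = -5.5034, grad_y = 2*7*0.4674 = 6.544
  x_3 = -1.3759 - 0.01*-5.5034 = -1.3208
  y_3 = 0.4674 - 0.01*6.544 = 0.402
Step 4: grad_x = 2*2*-1.3208 = -5.2833, grad_y = 2*7*0.402 = 5.6278
  x_4 = -1.3208 - 0.01*-5.2833 = -1.268
  y_4 = 0.402 - 0.01*5.6278 = 0.3457
f(-1.268, 0.3457) = 2*(-1.268)^2 + 7*0.3457^2 = 4.0522


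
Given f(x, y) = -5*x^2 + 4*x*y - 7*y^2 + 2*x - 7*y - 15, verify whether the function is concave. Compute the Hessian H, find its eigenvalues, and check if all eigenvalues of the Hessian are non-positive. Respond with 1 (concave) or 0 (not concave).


The Hessian of f(x,y) = -5*x^2 + 4*x*y - 7*y^2 + 2*x - 7*y - 15 is:
H = [[-10, 4], [4, -14]]
Trace = -10 - 14 = -24
Determinant = -10*-14 - (4)^2 = 124
Discriminant = (-24)^2 - 4*124 = 80.0
Eigenvalues: lambda_1 = -16.4721, lambda_2 = -7.5279
The function is concave.

1


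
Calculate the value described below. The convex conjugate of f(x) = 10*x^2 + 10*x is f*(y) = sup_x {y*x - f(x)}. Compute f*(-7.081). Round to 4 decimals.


f*(y) = sup_x {y*x - a*x^2 - b*x} = sup_x {(y-b)*x - a*x^2}
FOC: (y - b) - 2a*x = 0 => x* = (y - b)/(2a)
x* = (-7.081 - 10)/(2*10) = -0.8541
f*(-7.081) = (y-b)^2/(4a) = (-7.081 - 10)^2/(4*10)
= 291.7606/40 = 7.294


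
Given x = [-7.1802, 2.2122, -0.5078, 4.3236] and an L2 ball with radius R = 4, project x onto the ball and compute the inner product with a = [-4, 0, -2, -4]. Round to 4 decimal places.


Step 1: Compute ||x|| (intermediates to 6 decimals).
||x|| = sqrt((-7.1802)^2 + 2.2122^2 + (-0.5078)^2 + 4.3236^2) = 8.683345
Step 2: Project.
Since ||x|| > R, scale = R/||x|| = 4/8.683345 = 0.460652, proj(x) = scale * x
proj(x) = [-3.307573, 1.019054, -0.233919, 1.991675]
Step 3: Dot product.
a^T * proj(x) = -4*(-3.307573) + 0*1.019054 - 2*(-0.233919) - 4*1.991675 = 5.7314


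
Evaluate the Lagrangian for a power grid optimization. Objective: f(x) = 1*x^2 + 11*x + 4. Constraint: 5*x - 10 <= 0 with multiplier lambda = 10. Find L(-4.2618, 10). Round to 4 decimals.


Step 1: Evaluate f(x).
f(-4.2618) = 1*(-4.2618)^2 + 11*(-4.2618) + 4 = -24.7169
Step 2: Evaluate g(x).
g(-4.2618) = 5*-4.2618 - 10 = -31.309
Step 3: Compute Lagrangian.
L = -24.7169 + 10*-31.309 = -337.8069


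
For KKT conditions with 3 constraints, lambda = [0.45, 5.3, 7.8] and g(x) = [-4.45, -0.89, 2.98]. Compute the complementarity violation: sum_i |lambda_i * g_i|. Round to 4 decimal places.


KKT complementary slackness check:
lambda_1 * g_1 = 0.45 * -4.45 = -2.0025
lambda_2 * g_2 = 5.3 * -0.89 = -4.717
lambda_3 * g_3 = 7.8 * 2.98 = 23.244
Total violation = 2.0025 + 4.717 + 23.244 = 29.9635


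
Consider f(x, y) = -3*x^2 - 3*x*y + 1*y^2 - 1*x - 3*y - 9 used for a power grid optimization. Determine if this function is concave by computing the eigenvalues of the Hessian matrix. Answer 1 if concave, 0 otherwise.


The Hessian of f(x,y) = -3*x^2 - 3*x*y + 1*y^2 - 1*x - 3*y - 9 is:
H = [[-6, -3], [-3, 2]]
Trace = -6 + 2 = -4
Determinant = -6*2 - (-3)^2 = -21
Discriminant = (-4)^2 - 4*-21 = 100.0
Eigenvalues: lambda_1 = -7.0, lambda_2 = 3.0
The function is not concave.

0


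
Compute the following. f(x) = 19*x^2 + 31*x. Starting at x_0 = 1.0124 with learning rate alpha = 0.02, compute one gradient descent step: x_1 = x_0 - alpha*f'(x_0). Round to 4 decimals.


We compute the gradient at x_0 and apply the update.
f'(x) = 38*x + 31
f'(1.0124) = 38*1.0124 + 31 = 69.4712
x_1 = 1.0124 - 0.02*69.4712 = -0.377


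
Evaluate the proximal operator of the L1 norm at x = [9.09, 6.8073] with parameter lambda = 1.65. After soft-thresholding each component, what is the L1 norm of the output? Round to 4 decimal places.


Soft-thresholding with lambda = 1.65:
prox(9.09) = sign(9.09)*max(|9.09| - 1.65, 0) = 7.44
prox(6.8073) = sign(6.8073)*max(|6.8073| - 1.65, 0) = 5.1573
prox(x) = [7.44, 5.1573]
||prox(x)||_1 = 7.44 + 5.1573 = 12.5973


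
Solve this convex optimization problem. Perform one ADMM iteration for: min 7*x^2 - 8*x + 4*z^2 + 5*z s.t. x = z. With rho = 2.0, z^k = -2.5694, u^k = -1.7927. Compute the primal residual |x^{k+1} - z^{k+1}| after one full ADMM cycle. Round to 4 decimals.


ADMM iteration with rho = 2.0, z^k = -2.5694, u^k = -1.7927
Step 1: x-update.
Minimize 7*x^2 - 8*x + (2.0/2)*(x + 2.5694 - 1.7927)^2
FOC: (2*7 + 2.0)*x = 8 + 2.0*(-2.5694 + 1.7927)
x^{k+1} = 0.4029
Step 2: z-update.
Minimize 4*z^2 + 5*z + (2.0/2)*(0.4029 - z - 1.7927)^2
FOC: (2*4 + 2.0)*z = -5 + 2.0*(0.4029 - 1.7927)
z^{k+1} = -0.778
Step 3: u-update.
u^{k+1} = -1.7927 + 0.4029 + 0.778 = -0.6118
Step 4: Primal residual = |0.4029 + 0.778| = 1.1809


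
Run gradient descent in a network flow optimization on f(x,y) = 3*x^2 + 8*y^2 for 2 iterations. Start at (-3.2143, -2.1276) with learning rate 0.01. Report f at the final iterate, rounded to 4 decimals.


Gradient descent on f(x,y) = 3*x^2 + 8*y^2.
Starting point: (-3.2143, -2.1276), alpha = 0.01
Step 1: grad_x = 2*3*-3.2143 = -19.2858, grad_y = 2*8*-2.1276 = -34.0416
  x_1 = -3.2143 - 0.01*-19.2858 = -3.0214
  y_1 = -2.1276 - 0.01*-34.0416 = -1.7872
Step 2: grad_x = 2*3*-3.0214 = -18.1287, grad_y = 2*8*-1.7872 = -28.5949
  x_2 = -3.0214 - 0.01*-18.1287 = -2.8402
  y_2 = -1.7872 - 0.01*-28.5949 = -1.5012
f(-2.8402, -1.5012) = 3*(-2.8402)^2 + 8*(-1.5012)^2 = 42.2291


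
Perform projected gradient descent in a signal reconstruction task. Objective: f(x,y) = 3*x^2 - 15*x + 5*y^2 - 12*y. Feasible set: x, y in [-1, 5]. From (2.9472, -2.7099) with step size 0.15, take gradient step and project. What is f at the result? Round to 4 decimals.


Step 1: Compute gradient at (2.9472, -2.7099).
grad_x = 2*3*2.9472 - 15 = 2.6832
grad_y = 2*5*-2.7099 - 12 = -39.099
Step 2: Gradient step.
x_raw = 2.9472 - 0.15*2.6832 = 2.5447
y_raw = -2.7099 - 0.15*-39.099 = 3.155
Step 3: Project onto [-1, 5].
x_proj = clip(2.5447) = 2.5447
y_proj = clip(3.155) = 3.155
Step 4: Evaluate f.
f(2.5447, 3.155) = -6.8349


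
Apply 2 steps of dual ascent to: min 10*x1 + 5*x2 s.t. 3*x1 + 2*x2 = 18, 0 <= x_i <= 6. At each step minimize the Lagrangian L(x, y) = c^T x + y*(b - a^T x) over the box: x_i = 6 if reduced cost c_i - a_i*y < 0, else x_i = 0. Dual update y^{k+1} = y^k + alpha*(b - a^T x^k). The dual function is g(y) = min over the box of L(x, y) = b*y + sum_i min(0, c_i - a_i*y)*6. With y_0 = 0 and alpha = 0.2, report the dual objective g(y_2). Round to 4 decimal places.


Dual ascent for LP: min 10*x1 + 5*x2, 3*x1 + 2*x2 = 18, 0 <= x_i <= 6
Step 1: y^k = 0.0, reduced costs: (10.0, 5.0)
  x^k = (0.0, 0.0), subgradient = b - a^T x = 18.0
  y^{k+1} = 0.0 + 0.2*18.0 = 3.6
Step 2: y^k = 3.6, reduced costs: (-0.8, -2.2)
  x^k = (6.0, 6.0), subgradient = b - a^T x = -12.0
  y^{k+1} = 3.6 + 0.2*-12.0 = 1.2
Dual objective at y_2 = 1.2: reduced costs (6.4, 2.6), box minimizer x = (0.0, 0.0)
g(y_2) = b*y + (c1 - a1*y)*x1 + (c2 - a2*y)*x2 = 18*1.2 + 6.4*0.0 + 2.6*0.0 = 21.6 + 0.0 + 0.0 = 21.6


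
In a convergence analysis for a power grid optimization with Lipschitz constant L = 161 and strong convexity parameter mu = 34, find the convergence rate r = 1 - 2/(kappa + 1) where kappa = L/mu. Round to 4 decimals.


Step 1: Compute the condition number.
kappa = L/mu = 161/34 = 4.7353
Step 2: Compute the convergence rate.
r = 1 - 2/(kappa + 1) = 1 - 2*mu/(L + mu) = (L - mu)/(L + mu) = 127/195 = 0.6513


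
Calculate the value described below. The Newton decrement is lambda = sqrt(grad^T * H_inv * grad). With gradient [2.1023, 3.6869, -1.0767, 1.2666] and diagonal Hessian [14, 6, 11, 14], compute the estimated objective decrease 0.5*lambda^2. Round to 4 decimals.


Step 1: H is diagonal, so H^(-1) * g = [0.1502, 0.6145, -0.0979, 0.0905].
Step 2: g^T H^(-1) g = sum_i g_i^2 / H_ii
  = (2.1023)^2/14 + (3.6869)^2/6 + (-1.0767)^2/11 + (1.2666)^2/14
  = 0.3157 + 2.2655 + 0.1054 + 0.1146 = 2.8012
Step 3: Objective decrease = 0.5 * g^T H^(-1) g = 1.4006


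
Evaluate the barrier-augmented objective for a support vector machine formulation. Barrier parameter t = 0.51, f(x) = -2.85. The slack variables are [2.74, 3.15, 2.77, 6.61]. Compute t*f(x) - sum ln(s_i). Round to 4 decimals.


Step 1: Compute log-barrier.
ln values: [1.008, 1.1474, 1.0188, 1.8886]
phi = -(1.008 + 1.1474 + 1.0188 + 1.8886) = -5.0628
Step 2: Compute augmented objective.
t*f(x) = 0.51*-2.85 = -1.4535
Total = -1.4535 - 5.0628 = -6.5163


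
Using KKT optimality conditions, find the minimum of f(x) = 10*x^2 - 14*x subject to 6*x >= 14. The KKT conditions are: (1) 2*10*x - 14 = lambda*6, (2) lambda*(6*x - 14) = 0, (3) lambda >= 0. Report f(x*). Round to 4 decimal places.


Step 1: Try lambda = 0 (constraint inactive).
x_unc = 14/(2*10) = 0.7
Check: 6*0.7 = 4.2 < 14 -- violated!
Step 2: Constraint must be active: 6*x = 14
x* = 14/6 = 7/3 = 2.3333 (rounded; the exact value 7/3 is used below)
lambda = (2*10*(7/3) - 14)/6 = 5.4444
Step 3: Compute optimal value.
f(x*) = 10*(7/3)^2 - 14*(7/3) = 21.7778


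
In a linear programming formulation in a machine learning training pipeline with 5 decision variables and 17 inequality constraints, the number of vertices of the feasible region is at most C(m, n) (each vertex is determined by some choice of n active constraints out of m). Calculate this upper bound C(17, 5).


Each vertex corresponds to some choice of n active constraints out of m, so the number of vertices is at most C(m, n) = m! / (n!(m-n)!).
m = 17, n = 5
Numerator: 17 * 16 * 15 * 14 * 13
Denominator: 5! = 120
C(17, 5) = 6188


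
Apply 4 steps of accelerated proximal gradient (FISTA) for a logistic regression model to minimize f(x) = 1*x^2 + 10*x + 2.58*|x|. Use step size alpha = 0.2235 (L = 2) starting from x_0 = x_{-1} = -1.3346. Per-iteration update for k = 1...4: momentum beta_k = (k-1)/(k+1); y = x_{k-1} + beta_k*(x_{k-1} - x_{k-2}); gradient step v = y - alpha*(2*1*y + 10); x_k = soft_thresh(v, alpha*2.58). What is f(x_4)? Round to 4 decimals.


FISTA on f(x) = 1*x^2 + 10*x + 2.58*|x|
L = 2, alpha = 0.2235
Iteration 1: beta = 0.0, y = -1.3346 + 0.0*(-1.3346 + 1.3346) = -1.3346
  grad(y) = 7.3308, v = y - alpha*grad = -2.973
  prox(v) = soft_thresh(-2.973, 0.5766) = -2.3964
Iteration 2: beta = 0.3333, y = -2.3964 + 0.3333*(-2.3964 + 1.3346) = -2.7503
  grad(y) = 4.4993, v = y - alpha*grad = -3.7559
  prox(v) = soft_thresh(-3.7559, 0.5766) = -3.1793
Iteration 3: beta = 0.5, y = -3.1793 + 0.5*(-3.1793 + 2.3964) = -3.5708
  grad(y) = 2.8585, v = y - alpha*grad = -4.2096
  prox(v) = soft_thresh(-4.2096, 0.5766) = -3.633
Iteration 4: beta = 0.6, y = -3.633 + 0.6*(-3.633 + 3.1793) = -3.9052
  grad(y) = 2.1896, v = y - alpha*grad = -4.3946
  prox(v) = soft_thresh(-4.3946, 0.5766) = -3.818
f(x_4) = 1*(-3.818)^2 + 10*(-3.818) + 2.58*|-3.818| = -13.7524


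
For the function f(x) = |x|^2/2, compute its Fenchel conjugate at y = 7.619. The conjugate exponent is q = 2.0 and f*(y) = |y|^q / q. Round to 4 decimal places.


The conjugate exponent q satisfies 1/p + 1/q = 1.
p = 2, so q = 2/(2 - 1) = 2.0
|y|^q = 7.619^2.0 = 58.0492
f*(7.619) = 58.0492 / 2.0 = 29.0246


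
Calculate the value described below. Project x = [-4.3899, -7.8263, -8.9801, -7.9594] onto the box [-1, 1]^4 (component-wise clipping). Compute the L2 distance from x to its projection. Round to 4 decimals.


Project each component onto [-1, 1].
clip(-4.3899) = -1.0, clip(-7.8263) = -1.0, clip(-8.9801) = -1.0, clip(-7.9594) = -1.0
Projection = [-1.0, -1.0, -1.0, -1.0]
Squared diffs: [11.4914, 46.5984, 63.682, 48.4332]
Distance = sqrt(170.205) = 13.0463


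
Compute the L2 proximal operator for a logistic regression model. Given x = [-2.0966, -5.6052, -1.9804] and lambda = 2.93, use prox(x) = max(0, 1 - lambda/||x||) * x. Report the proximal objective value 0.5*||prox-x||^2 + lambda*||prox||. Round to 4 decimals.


Step 1: Compute ||x||.
||x|| = 6.3036
Step 2: Compute scaling factor.
scale = max(0, 1 - 2.93/6.3036) = 0.5352
Step 3: prox(x) = [-1.1221, -2.9998, -1.0599]
||prox(x)|| = 3.3736
Step 4: Proximal objective.
0.5*||prox-x||^2 = 4.2925
lambda*||prox|| = 9.8846
Total = 14.1772


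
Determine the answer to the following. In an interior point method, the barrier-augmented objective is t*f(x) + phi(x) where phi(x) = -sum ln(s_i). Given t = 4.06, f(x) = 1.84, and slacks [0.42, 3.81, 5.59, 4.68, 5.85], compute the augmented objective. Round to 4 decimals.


Step 1: Compute log-barrier.
ln values: [-0.8675, 1.3376, 1.721, 1.5433, 1.7664]
phi = -(-0.8675 + 1.3376 + 1.721 + 1.5433 + 1.7664) = -5.5008
Step 2: Compute augmented objective.
t*f(x) = 4.06*1.84 = 7.4704
Total = 7.4704 - 5.5008 = 1.9696


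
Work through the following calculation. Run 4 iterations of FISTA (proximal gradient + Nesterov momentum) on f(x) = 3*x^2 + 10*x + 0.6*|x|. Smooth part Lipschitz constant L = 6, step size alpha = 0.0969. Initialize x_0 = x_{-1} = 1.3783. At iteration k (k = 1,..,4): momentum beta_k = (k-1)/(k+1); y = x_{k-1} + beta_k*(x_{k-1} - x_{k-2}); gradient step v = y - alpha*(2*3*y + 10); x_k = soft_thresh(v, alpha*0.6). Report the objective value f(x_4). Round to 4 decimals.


FISTA on f(x) = 3*x^2 + 10*x + 0.6*|x|
L = 6, alpha = 0.0969
Iteration 1: beta = 0.0, y = 1.3783 + 0.0*(1.3783 - 1.3783) = 1.3783
  grad(y) = 18.2698, v = y - alpha*grad = -0.392
  prox(v) = soft_thresh(-0.392, 0.0581) = -0.3339
Iteration 2: beta = 0.3333, y = -0.3339 + 0.3333*(-0.3339 - 1.3783) = -0.9046
  grad(y) = 4.5722, v = y - alpha*grad = -1.3477
  prox(v) = soft_thresh(-1.3477, 0.0581) = -1.2895
Iteration 3: beta = 0.5, y = -1.2895 + 0.5*(-1.2895 + 0.3339) = -1.7674
  grad(y) = -0.6042, v = y - alpha*grad = -1.7088
  prox(v) = soft_thresh(-1.7088, 0.0581) = -1.6507
Iteration 4: beta = 0.6, y = -1.6507 + 0.6*(-1.6507 + 1.2895) = -1.8674
  grad(y) = -1.2042, v = y - alpha*grad = -1.7507
  prox(v) = soft_thresh(-1.7507, 0.0581) = -1.6925
f(x_4) = 3*(-1.6925)^2 + 10*(-1.6925) + 0.6*|-1.6925| = -7.3158


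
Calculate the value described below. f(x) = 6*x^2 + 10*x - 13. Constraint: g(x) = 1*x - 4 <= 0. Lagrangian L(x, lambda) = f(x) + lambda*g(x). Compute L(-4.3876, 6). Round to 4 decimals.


Step 1: Evaluate f(x).
f(-4.3876) = 6*(-4.3876)^2 + 10*(-4.3876) - 13 = 58.6302
Step 2: Evaluate g(x).
g(-4.3876) = 1*-4.3876 - 4 = -8.3876
Step 3: Compute Lagrangian.
L = 58.6302 + 6*-8.3876 = 8.3046


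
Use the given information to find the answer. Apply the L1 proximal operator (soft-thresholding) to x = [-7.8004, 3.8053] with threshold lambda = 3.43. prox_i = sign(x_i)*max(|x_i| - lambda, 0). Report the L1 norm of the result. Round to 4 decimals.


Soft-thresholding with lambda = 3.43:
prox(-7.8004) = sign(-7.8004)*max(|-7.8004| - 3.43, 0) = -4.3704
prox(3.8053) = sign(3.8053)*max(|3.8053| - 3.43, 0) = 0.3753
prox(x) = [-4.3704, 0.3753]
||prox(x)||_1 = 4.3704 + 0.3753 = 4.7457


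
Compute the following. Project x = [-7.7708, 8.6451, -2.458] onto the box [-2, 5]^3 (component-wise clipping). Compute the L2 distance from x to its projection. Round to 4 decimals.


Project each component onto [-2, 5].
clip(-7.7708) = -2.0, clip(8.6451) = 5.0, clip(-2.458) = -2.0
Projection = [-2.0, 5.0, -2.0]
Squared diffs: [33.3021, 13.2868, 0.2098]
Distance = sqrt(46.7987) = 6.841


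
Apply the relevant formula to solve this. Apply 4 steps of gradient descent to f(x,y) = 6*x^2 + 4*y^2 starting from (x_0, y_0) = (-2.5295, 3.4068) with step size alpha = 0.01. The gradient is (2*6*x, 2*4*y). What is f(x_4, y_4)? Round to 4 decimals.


Gradient descent on f(x,y) = 6*x^2 + 4*y^2.
Starting point: (-2.5295, 3.4068), alpha = 0.01
Step 1: grad_x = 2*6*-2.5295 = -30.354, grad_y = 2*4*3.4068 = 27.2544
  x_1 = -2.5295 - 0.01*-30.354 = -2.226
  y_1 = 3.4068 - 0.01*27.2544 = 3.1343
Step 2: grad_x = 2*6*-2.226 = -26.7115, grad_y = 2*4*3.1343 = 25.074
  x_2 = -2.226 - 0.01*-26.7115 = -1.9588
  y_2 = 3.1343 - 0.01*25.074 = 2.8835
Step 3: grad_x = 2*6*-1.9588 = -23.5061, grad_y = 2*4*2.8835 = 23.0681
  x_3 = -1.9588 - 0.01*-23.5061 = -1.7238
  y_3 = 2.8835 - 0.01*23.0681 = 2.6528
Step 4: grad_x = 2*6*-1.7238 = -20.6854, grad_y = 2*4*2.6528 = 21.2227
  x_4 = -1.7238 - 0.01*-20.6854 = -1.5169
  y_4 = 2.6528 - 0.01*21.2227 = 2.4406
f(-1.5169, 2.4406) = 6*(-1.5169)^2 + 4*2.4406^2 = 37.6327


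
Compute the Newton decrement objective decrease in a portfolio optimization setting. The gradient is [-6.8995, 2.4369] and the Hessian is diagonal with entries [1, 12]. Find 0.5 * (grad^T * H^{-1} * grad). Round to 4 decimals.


Step 1: H is diagonal, so H^(-1) * g = [-6.8995, 0.2031].
Step 2: g^T H^(-1) g = sum_i g_i^2 / H_ii
  = (-6.8995)^2/1 + (2.4369)^2/12
  = 47.6031 + 0.4949 = 48.098
Step 3: Objective decrease = 0.5 * g^T H^(-1) g = 24.049


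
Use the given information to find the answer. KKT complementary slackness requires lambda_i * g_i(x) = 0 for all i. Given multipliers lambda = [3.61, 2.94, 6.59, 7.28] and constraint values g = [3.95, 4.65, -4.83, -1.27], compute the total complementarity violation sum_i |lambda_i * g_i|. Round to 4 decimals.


KKT complementary slackness check:
lambda_1 * g_1 = 3.61 * 3.95 = 14.2595
lambda_2 * g_2 = 2.94 * 4.65 = 13.671
lambda_3 * g_3 = 6.59 * -4.83 = -31.8297
lambda_4 * g_4 = 7.28 * -1.27 = -9.2456
Total violation = 14.2595 + 13.671 + 31.8297 + 9.2456 = 69.0058


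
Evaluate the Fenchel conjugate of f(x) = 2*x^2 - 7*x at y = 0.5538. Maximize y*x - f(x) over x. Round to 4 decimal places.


f*(y) = sup_x {y*x - a*x^2 - b*x} = sup_x {(y-b)*x - a*x^2}
FOC: (y - b) - 2a*x = 0 => x* = (y - b)/(2a)
x* = (0.5538 + 7)/(2*2) = 1.8885
f*(0.5538) = (y-b)^2/(4a) = (0.5538 + 7)^2/(4*2)
= 57.0599/8 = 7.1325


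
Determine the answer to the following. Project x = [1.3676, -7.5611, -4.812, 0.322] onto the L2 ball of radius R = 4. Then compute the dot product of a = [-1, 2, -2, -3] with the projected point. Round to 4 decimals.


Step 1: Compute ||x|| (intermediates to 6 decimals).
||x|| = sqrt(1.3676^2 + (-7.5611)^2 + (-4.812)^2 + 0.322^2) = 9.071912
Step 2: Project.
Since ||x|| > R, scale = R/||x|| = 4/9.071912 = 0.440921, proj(x) = scale * x
proj(x) = [0.603004, -3.333848, -2.121712, 0.141977]
Step 3: Dot product.
a^T * proj(x) = -1*0.603004 + 2*(-3.333848) - 2*(-2.121712) - 3*0.141977 = -3.4532


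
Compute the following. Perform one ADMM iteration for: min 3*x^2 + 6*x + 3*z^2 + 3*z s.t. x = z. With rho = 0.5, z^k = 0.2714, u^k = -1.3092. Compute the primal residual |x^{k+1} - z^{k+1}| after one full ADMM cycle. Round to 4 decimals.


ADMM iteration with rho = 0.5, z^k = 0.2714, u^k = -1.3092
Step 1: x-update.
Minimize 3*x^2 + 6*x + (0.5/2)*(x - 0.2714 - 1.3092)^2
FOC: (2*3 + 0.5)*x = -6 + 0.5*(0.2714 + 1.3092)
x^{k+1} = -0.8015
Step 2: z-update.
Minimize 3*z^2 + 3*z + (0.5/2)*(-0.8015 - z - 1.3092)^2
FOC: (2*3 + 0.5)*z = -3 + 0.5*(-0.8015 - 1.3092)
z^{k+1} = -0.6239
Step 3: u-update.
u^{k+1} = -1.3092 - 0.8015 + 0.6239 = -1.4868
Step 4: Primal residual = |-0.8015 + 0.6239| = 0.1776


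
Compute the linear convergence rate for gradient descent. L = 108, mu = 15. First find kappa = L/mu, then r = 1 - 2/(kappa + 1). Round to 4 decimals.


Step 1: Compute the condition number.
kappa = L/mu = 108/15 = 7.2
Step 2: Compute the convergence rate.
r = 1 - 2/(kappa + 1) = 1 - 2*mu/(L + mu) = (L - mu)/(L + mu) = 93/123 = 0.7561
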